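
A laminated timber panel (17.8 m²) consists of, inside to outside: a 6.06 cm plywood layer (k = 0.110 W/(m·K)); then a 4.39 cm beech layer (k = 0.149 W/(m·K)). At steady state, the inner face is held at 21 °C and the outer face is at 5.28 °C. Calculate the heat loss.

Resistance network (inner→outer):
  R_plywood = L/(kA) = 0.0606/(0.110·17.8) = 0.03095 K/W
  R_beech = L/(kA) = 0.0439/(0.149·17.8) = 0.01655 K/W
ΣR = 0.03095 + 0.01655 = 0.04750 K/W
Q = ΔT/ΣR = (21 °C − 5.28 °C)/0.04750 = 331 W

Q = 331 W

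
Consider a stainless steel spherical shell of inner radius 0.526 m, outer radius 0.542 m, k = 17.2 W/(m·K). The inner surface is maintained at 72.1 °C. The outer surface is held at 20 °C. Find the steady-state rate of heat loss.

Q = 4πk·ΔT/(1/r₁ − 1/r₂) = 4π × 17.2 × 52.1 / (1/0.526 − 1/0.542) = 2.01×10^5 W

Q = 2.01×10^5 W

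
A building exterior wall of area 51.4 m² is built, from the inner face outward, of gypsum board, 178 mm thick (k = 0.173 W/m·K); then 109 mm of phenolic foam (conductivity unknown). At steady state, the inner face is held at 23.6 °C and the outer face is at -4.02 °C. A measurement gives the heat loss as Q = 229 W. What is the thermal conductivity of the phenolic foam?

k = 0.0211 W/m·K

ΣR = ΔT/Q = |23.6 − -4.02|/229 = 0.1206 K/W
Known resistances:
  R_gypsum board = L/(kA) = 0.178/(0.173·51.4) = 0.02002 K/W
R_phenolic foam = ΣR − ΣR_known = 0.1206 − 0.02002 = 0.1006 K/W
L/(kA) = 0.1006 ⇒ k = 0.109/(0.1006·51.4) = 0.0211 W/m·K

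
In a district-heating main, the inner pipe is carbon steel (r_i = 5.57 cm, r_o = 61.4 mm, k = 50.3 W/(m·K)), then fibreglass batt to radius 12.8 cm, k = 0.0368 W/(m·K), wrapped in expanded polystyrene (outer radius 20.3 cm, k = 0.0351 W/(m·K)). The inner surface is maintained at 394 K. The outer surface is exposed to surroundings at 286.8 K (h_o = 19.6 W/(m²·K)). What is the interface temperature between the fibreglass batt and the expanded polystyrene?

Treat each layer as a resistance in series:
  R'_carbon steel = ln(0.0614/0.0557)/(2πk) = 0.09743/(2π·50.3) = 3.083×10^-4 m·K/W
  R'_fibreglass batt = ln(0.128/0.0614)/(2πk) = 0.7346/(2π·0.0368) = 3.177 m·K/W
  R'_expanded polystyrene = ln(0.203/0.128)/(2πk) = 0.4612/(2π·0.0351) = 2.091 m·K/W
  R'_conv,out = 1/(2πr h) = 1/(2π·0.203·19.6) = 0.04000 m·K/W
ΣR = 3.083×10^-4 + 3.177 + 2.091 + 0.04000 = 5.308 m·K/W
Q' = ΔT/ΣR = (394 K − 286.8 K)/5.308 = 20.20 W/m
From the inner boundary to the fibreglass batt/expanded polystyrene interface, ΣR_partial = 3.177 m·K/W.
T_interface = T_in − Q'·ΣR_partial = 394 K − (20.20)(3.177) = 329.8 K

T = 329.8 K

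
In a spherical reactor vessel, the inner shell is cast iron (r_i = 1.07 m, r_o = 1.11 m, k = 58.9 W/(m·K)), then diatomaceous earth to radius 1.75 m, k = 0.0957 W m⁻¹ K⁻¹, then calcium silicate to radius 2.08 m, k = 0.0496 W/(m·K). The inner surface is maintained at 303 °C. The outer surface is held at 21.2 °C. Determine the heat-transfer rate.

Q = 672 W

Treat each layer as a resistance in series:
  R_cast iron = (1/1.07 − 1/1.11)/(4πk) = 0.03368/(4π·58.9) = 4.550×10^-5 K/W
  R_diatomaceous earth = (1/1.11 − 1/1.75)/(4πk) = 0.3295/(4π·0.0957) = 0.2740 K/W
  R_calcium silicate = (1/1.75 − 1/2.08)/(4πk) = 0.09066/(4π·0.0496) = 0.1455 K/W
ΣR = 4.550×10^-5 + 0.2740 + 0.1455 = 0.4195 K/W
Q = ΔT/ΣR = (303 °C − 21.2 °C)/0.4195 = 672 W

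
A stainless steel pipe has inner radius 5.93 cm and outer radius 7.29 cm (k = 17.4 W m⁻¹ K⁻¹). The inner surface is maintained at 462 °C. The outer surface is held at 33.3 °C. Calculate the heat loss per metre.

Q' = 2.27×10^5 W/m

Q' = 2πk·ΔT/ln(r₂/r₁) = 2π × 17.4 × 428.7 / ln(0.0729/0.0593) = 2.27×10^5 W/m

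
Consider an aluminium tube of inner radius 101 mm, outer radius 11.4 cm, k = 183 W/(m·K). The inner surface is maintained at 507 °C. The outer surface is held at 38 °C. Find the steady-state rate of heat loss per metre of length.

Q' = 2πk·ΔT/ln(r₂/r₁) = 2π × 183 × 469 / ln(0.114/0.101) = 4.45×10^6 W/m

Q' = 4.45×10^6 W/m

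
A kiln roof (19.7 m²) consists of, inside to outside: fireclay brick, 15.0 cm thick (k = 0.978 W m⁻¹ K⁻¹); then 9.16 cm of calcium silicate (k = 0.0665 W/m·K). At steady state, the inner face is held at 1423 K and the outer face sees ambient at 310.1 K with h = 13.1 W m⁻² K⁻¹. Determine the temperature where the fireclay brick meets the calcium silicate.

Treat each layer as a resistance in series:
  R_fireclay brick = L/(kA) = 0.150/(0.978·19.7) = 0.007785 K/W
  R_calcium silicate = L/(kA) = 0.0916/(0.0665·19.7) = 0.06992 K/W
  R_conv,out = 1/(hA) = 1/(13.1·19.7) = 0.003875 K/W
ΣR = 0.007785 + 0.06992 + 0.003875 = 0.08158 K/W
Q = ΔT/ΣR = (1423 K − 310.1 K)/0.08158 = 13640 W
From the inner boundary to the fireclay brick/calcium silicate interface, ΣR_partial = 0.007785 K/W.
T_interface = T_in − Q·ΣR_partial = 1423 K − (13640)(0.007785) = 1317 K

T = 1317 K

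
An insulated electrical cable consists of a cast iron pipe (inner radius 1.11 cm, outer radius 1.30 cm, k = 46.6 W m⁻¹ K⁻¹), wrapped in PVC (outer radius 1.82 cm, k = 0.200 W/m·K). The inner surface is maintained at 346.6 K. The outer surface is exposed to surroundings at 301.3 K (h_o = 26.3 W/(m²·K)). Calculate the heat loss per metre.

Q' = 75.4 W/m

Treat each layer as a resistance in series:
  R'_cast iron = ln(0.0130/0.0111)/(2πk) = 0.1580/(2π·46.6) = 5.396×10^-4 m·K/W
  R'_PVC = ln(0.0182/0.0130)/(2πk) = 0.3365/(2π·0.200) = 0.2678 m·K/W
  R'_conv,out = 1/(2πr h) = 1/(2π·0.0182·26.3) = 0.3325 m·K/W
ΣR = 5.396×10^-4 + 0.2678 + 0.3325 = 0.6008 m·K/W
Q' = ΔT/ΣR = (346.6 K − 301.3 K)/0.6008 = 75.4 W/m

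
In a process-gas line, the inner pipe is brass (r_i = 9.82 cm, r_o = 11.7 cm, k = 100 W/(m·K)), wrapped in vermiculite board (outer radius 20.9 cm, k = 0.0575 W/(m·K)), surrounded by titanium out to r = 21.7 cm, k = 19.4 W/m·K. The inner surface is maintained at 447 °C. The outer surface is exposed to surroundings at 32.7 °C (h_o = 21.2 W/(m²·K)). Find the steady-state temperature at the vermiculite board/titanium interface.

Treat each layer as a resistance in series:
  R'_brass = ln(0.117/0.0982)/(2πk) = 0.1752/(2π·100) = 2.788×10^-4 m·K/W
  R'_vermiculite board = ln(0.209/0.117)/(2πk) = 0.5802/(2π·0.0575) = 1.606 m·K/W
  R'_titanium = ln(0.217/0.209)/(2πk) = 0.03756/(2π·19.4) = 3.082×10^-4 m·K/W
  R'_conv,out = 1/(2πr h) = 1/(2π·0.217·21.2) = 0.03460 m·K/W
ΣR = 2.788×10^-4 + 1.606 + 3.082×10^-4 + 0.03460 = 1.641 m·K/W
Q' = ΔT/ΣR = (447 °C − 32.7 °C)/1.641 = 252.5 W/m
From the inner boundary to the vermiculite board/titanium interface, ΣR_partial = 1.606 m·K/W.
T_interface = T_in − Q'·ΣR_partial = 447 °C − (252.5)(1.606) = 41.5 °C

T = 41.5 °C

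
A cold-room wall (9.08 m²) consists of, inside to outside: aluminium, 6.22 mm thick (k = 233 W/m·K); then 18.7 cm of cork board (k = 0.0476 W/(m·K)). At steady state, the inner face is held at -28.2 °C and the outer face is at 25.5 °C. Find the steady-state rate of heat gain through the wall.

Q = 124 W

Treat each layer as a resistance in series:
  R_aluminium = L/(kA) = 0.00622/(233·9.08) = 2.940×10^-6 K/W
  R_cork board = L/(kA) = 0.187/(0.0476·9.08) = 0.4327 K/W
ΣR = 2.940×10^-6 + 0.4327 = 0.4327 K/W
Q = ΔT/ΣR = (-28.2 °C − 25.5 °C)/0.4327 = -124 W
(Negative Q ⇒ heat flows inward; heat gain = 124 W.)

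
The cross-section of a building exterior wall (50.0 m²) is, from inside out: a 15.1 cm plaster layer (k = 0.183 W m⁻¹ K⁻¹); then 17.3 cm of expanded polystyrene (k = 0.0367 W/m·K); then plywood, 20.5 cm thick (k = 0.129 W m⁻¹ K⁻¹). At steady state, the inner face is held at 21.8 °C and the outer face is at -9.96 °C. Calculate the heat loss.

Q = 223 W

Series thermal resistances, inner to outer:
  R_plaster = L/(kA) = 0.151/(0.183·50.0) = 0.01650 K/W
  R_expanded polystyrene = L/(kA) = 0.173/(0.0367·50.0) = 0.09428 K/W
  R_plywood = L/(kA) = 0.205/(0.129·50.0) = 0.03178 K/W
ΣR = 0.01650 + 0.09428 + 0.03178 = 0.1426 K/W
Q = ΔT/ΣR = (21.8 °C − -9.96 °C)/0.1426 = 223 W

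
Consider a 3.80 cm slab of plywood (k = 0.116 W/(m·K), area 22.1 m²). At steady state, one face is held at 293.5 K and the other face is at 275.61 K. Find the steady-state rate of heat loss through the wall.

Q = kA·ΔT/L = 0.116 × 22.1 × |293.5 K − 275.61 K| / 0.0380 = 1210 W

Q = 1210 W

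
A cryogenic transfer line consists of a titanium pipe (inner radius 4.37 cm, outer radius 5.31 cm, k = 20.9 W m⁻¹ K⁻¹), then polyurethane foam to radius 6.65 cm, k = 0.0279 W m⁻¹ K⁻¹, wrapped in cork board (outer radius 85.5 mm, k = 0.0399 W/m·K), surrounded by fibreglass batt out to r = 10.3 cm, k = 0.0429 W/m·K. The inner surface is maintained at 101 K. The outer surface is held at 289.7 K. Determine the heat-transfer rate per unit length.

Q' = 63.4 W/m

Resistance network (inner→outer):
  R'_titanium = ln(0.0531/0.0437)/(2πk) = 0.1948/(2π·20.9) = 0.001484 m·K/W
  R'_polyurethane foam = ln(0.0665/0.0531)/(2πk) = 0.2250/(2π·0.0279) = 1.284 m·K/W
  R'_cork board = ln(0.0855/0.0665)/(2πk) = 0.2513/(2π·0.0399) = 1.002 m·K/W
  R'_fibreglass batt = ln(0.103/0.0855)/(2πk) = 0.1862/(2π·0.0429) = 0.6908 m·K/W
ΣR = 0.001484 + 1.284 + 1.002 + 0.6908 = 2.978 m·K/W
Q' = ΔT/ΣR = (101 K − 289.7 K)/2.978 = -63.4 W/m
(Negative Q' ⇒ heat flows inward; heat gain = 63.4 W/m.)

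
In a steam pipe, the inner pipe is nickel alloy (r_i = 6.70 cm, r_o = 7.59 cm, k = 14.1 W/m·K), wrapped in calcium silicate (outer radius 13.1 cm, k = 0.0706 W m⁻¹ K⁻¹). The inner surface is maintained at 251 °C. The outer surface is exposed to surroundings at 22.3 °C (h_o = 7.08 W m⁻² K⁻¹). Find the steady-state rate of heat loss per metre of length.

Treat each layer as a resistance in series:
  R'_nickel alloy = ln(0.0759/0.0670)/(2πk) = 0.1247/(2π·14.1) = 0.001408 m·K/W
  R'_calcium silicate = ln(0.131/0.0759)/(2πk) = 0.5458/(2π·0.0706) = 1.230 m·K/W
  R'_conv,out = 1/(2πr h) = 1/(2π·0.131·7.08) = 0.1716 m·K/W
ΣR = 0.001408 + 1.230 + 0.1716 = 1.403 m·K/W
Q' = ΔT/ΣR = (251 °C − 22.3 °C)/1.403 = 163 W/m

Q' = 163 W/m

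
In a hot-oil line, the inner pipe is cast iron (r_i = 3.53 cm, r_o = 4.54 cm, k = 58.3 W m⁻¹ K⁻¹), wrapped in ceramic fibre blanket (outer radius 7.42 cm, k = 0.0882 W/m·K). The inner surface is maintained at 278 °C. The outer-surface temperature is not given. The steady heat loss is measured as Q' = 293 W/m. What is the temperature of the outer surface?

Series resistances:
  R'_cast iron = ln(0.0454/0.0353)/(2πk) = 0.2516/(2π·58.3) = 6.869×10^-4 m·K/W
  R'_ceramic fibre blanket = ln(0.0742/0.0454)/(2πk) = 0.4913/(2π·0.0882) = 0.8865 m·K/W
ΣR = 0.8871 m·K/W
ΔT = Q'·ΣR = 293 × 0.8871 = 259.9 K
Heat flows outward, so T_out = T_in − ΔT = 278 − 259.9 = 18.1 °C

T_out = 18.1 °C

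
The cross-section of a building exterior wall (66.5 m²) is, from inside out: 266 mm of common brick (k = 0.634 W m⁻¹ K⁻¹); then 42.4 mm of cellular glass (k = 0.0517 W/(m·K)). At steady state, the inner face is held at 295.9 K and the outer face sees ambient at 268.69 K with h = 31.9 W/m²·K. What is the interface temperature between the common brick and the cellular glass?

T = 286.9 K

Series thermal resistances, inner to outer:
  R_common brick = L/(kA) = 0.266/(0.634·66.5) = 0.006309 K/W
  R_cellular glass = L/(kA) = 0.0424/(0.0517·66.5) = 0.01233 K/W
  R_conv,out = 1/(hA) = 1/(31.9·66.5) = 4.714×10^-4 K/W
ΣR = 0.006309 + 0.01233 + 4.714×10^-4 = 0.01911 K/W
Q = ΔT/ΣR = (295.9 K − 268.69 K)/0.01911 = 1424 W
From the inner boundary to the common brick/cellular glass interface, ΣR_partial = 0.006309 K/W.
T_interface = T_in − Q·ΣR_partial = 295.9 K − (1424)(0.006309) = 286.9 K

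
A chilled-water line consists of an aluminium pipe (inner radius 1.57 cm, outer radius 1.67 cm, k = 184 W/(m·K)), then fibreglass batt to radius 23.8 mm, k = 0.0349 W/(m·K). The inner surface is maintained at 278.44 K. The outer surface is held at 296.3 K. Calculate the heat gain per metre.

Q' = 11.1 W/m

Resistance network (inner→outer):
  R'_aluminium = ln(0.0167/0.0157)/(2πk) = 0.06175/(2π·184) = 5.341×10^-5 m·K/W
  R'_fibreglass batt = ln(0.0238/0.0167)/(2πk) = 0.3543/(2π·0.0349) = 1.616 m·K/W
ΣR = 5.341×10^-5 + 1.616 = 1.616 m·K/W
Q' = ΔT/ΣR = (278.44 K − 296.3 K)/1.616 = -11.1 W/m
(Negative Q' ⇒ heat flows inward; heat gain = 11.1 W/m.)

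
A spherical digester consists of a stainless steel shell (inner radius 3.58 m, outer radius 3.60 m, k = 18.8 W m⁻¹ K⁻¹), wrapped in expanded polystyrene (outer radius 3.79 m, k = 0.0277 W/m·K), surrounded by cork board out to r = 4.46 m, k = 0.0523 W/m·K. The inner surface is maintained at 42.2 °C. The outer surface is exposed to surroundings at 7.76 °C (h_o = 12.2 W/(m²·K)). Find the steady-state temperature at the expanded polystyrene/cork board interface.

T = 28.5 °C

Treat each layer as a resistance in series:
  R_stainless steel = (1/3.58 − 1/3.60)/(4πk) = 0.001552/(4π·18.8) = 6.569×10^-6 K/W
  R_expanded polystyrene = (1/3.60 − 1/3.79)/(4πk) = 0.01393/(4π·0.0277) = 0.04001 K/W
  R_cork board = (1/3.79 − 1/4.46)/(4πk) = 0.03964/(4π·0.0523) = 0.06031 K/W
  R_conv,out = 1/(4πr²h) = 1/(4π·4.46²·12.2) = 3.279×10^-4 K/W
ΣR = 6.569×10^-6 + 0.04001 + 0.06031 + 3.279×10^-4 = 0.1007 K/W
Q = ΔT/ΣR = (42.2 °C − 7.76 °C)/0.1007 = 342.0 W
From the inner boundary to the expanded polystyrene/cork board interface, ΣR_partial = 0.04002 K/W.
T_interface = T_in − Q·ΣR_partial = 42.2 °C − (342.0)(0.04002) = 28.5 °C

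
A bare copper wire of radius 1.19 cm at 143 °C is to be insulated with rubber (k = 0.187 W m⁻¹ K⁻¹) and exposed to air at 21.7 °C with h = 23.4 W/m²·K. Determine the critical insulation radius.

For a cylinder, r_cr = k_ins/h = 0.187/23.4 = 0.00799 m = 0.799 cm

r_cr = 0.799 cm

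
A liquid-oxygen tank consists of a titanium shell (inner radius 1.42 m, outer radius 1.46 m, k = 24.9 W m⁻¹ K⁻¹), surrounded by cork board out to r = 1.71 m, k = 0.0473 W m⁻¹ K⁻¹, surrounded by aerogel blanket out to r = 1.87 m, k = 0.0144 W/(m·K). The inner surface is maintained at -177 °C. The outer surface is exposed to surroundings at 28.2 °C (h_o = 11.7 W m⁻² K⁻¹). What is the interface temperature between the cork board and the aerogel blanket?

T = -99.6 °C

Series thermal resistances, inner to outer:
  R_titanium = (1/1.42 − 1/1.46)/(4πk) = 0.01929/(4π·24.9) = 6.166×10^-5 K/W
  R_cork board = (1/1.46 − 1/1.71)/(4πk) = 0.1001/(4π·0.0473) = 0.1685 K/W
  R_aerogel blanket = (1/1.71 − 1/1.87)/(4πk) = 0.05004/(4π·0.0144) = 0.2765 K/W
  R_conv,out = 1/(4πr²h) = 1/(4π·1.87²·11.7) = 0.001945 K/W
ΣR = 6.166×10^-5 + 0.1685 + 0.2765 + 0.001945 = 0.4470 K/W
Q = ΔT/ΣR = (-177 °C − 28.2 °C)/0.4470 = -459.1 W
From the inner boundary to the cork board/aerogel blanket interface, ΣR_partial = 0.1686 K/W.
T_interface = T_in − Q·ΣR_partial = -177 °C − (-459.1)(0.1686) = -99.6 °C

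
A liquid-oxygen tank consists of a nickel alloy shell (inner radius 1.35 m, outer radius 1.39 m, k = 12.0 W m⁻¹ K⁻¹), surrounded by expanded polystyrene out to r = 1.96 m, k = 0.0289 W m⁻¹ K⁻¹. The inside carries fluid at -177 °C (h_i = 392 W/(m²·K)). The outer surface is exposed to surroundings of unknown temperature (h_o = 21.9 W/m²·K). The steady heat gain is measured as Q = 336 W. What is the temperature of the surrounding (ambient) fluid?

T_out = 17.0 °C

Series resistances:
  R_conv,in = 1/(4πr²h) = 1/(4π·1.35²·392) = 1.114×10^-4 K/W
  R_nickel alloy = (1/1.35 − 1/1.39)/(4πk) = 0.02132/(4π·12.0) = 1.414×10^-4 K/W
  R_expanded polystyrene = (1/1.39 − 1/1.96)/(4πk) = 0.2092/(4π·0.0289) = 0.5761 K/W
  R_conv,out = 1/(4πr²h) = 1/(4π·1.96²·21.9) = 9.459×10^-4 K/W
ΣR = 0.5773 K/W
ΔT = Q·ΣR = 336 × 0.5773 = 194.0 K
Heat flows inward, so T_out = T_in + ΔT = -177 + 194.0 = 17.0 °C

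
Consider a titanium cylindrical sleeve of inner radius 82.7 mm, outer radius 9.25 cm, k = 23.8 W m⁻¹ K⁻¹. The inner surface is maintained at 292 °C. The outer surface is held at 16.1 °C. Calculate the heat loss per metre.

Q' = 368 kW/m

Q' = 2πk·ΔT/ln(r₂/r₁) = 2π × 23.8 × 275.9 / ln(0.0925/0.0827) = 3.68×10^5 W/m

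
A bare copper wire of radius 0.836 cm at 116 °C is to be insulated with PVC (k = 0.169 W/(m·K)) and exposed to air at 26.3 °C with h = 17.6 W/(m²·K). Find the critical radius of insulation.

For a cylinder, r_cr = k_ins/h = 0.169/17.6 = 0.00960 m = 0.960 cm

r_cr = 0.960 cm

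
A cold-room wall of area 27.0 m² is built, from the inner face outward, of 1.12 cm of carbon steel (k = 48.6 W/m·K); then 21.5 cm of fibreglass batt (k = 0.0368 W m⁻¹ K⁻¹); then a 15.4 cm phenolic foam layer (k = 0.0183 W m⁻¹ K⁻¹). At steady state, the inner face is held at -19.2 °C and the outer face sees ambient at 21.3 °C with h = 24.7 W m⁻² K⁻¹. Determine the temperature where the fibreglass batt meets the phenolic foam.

T = -2.65 °C

Series thermal resistances, inner to outer:
  R_carbon steel = L/(kA) = 0.0112/(48.6·27.0) = 8.535×10^-6 K/W
  R_fibreglass batt = L/(kA) = 0.215/(0.0368·27.0) = 0.2164 K/W
  R_phenolic foam = L/(kA) = 0.154/(0.0183·27.0) = 0.3117 K/W
  R_conv,out = 1/(hA) = 1/(24.7·27.0) = 0.001499 K/W
ΣR = 8.535×10^-6 + 0.2164 + 0.3117 + 0.001499 = 0.5296 K/W
Q = ΔT/ΣR = (-19.2 °C − 21.3 °C)/0.5296 = -76.47 W
From the inner boundary to the fibreglass batt/phenolic foam interface, ΣR_partial = 0.2164 K/W.
T_interface = T_in − Q·ΣR_partial = -19.2 °C − (-76.47)(0.2164) = -2.65 °C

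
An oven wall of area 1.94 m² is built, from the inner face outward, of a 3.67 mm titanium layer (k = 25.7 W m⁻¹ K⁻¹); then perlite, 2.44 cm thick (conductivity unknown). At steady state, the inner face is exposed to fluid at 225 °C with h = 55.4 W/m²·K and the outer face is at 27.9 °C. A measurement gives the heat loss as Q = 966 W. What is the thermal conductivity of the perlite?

k = 0.0646 W/m·K

ΣR = ΔT/Q = |225 − 27.9|/966 = 0.2040 K/W
Known resistances:
  R_conv,in = 1/(hA) = 1/(55.4·1.94) = 0.009304 K/W
  R_titanium = L/(kA) = 0.00367/(25.7·1.94) = 7.361×10^-5 K/W
R_perlite = ΣR − ΣR_known = 0.2040 − 0.009378 = 0.1946 K/W
L/(kA) = 0.1946 ⇒ k = 0.0244/(0.1946·1.94) = 0.0646 W/m·K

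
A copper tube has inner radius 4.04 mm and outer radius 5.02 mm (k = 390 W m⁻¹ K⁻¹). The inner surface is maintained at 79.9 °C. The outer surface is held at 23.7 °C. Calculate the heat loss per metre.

Q' = 2πk·ΔT/ln(r₂/r₁) = 2π × 390 × 56.2 / ln(0.00502/0.00404) = 6.34×10^5 W/m

Q' = 634 kW/m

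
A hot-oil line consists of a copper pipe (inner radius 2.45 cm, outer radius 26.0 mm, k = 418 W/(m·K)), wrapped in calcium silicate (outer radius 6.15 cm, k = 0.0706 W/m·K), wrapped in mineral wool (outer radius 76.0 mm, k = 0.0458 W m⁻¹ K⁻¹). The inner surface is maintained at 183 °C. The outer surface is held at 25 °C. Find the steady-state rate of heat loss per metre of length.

Treat each layer as a resistance in series:
  R'_copper = ln(0.0260/0.0245)/(2πk) = 0.05942/(2π·418) = 2.263×10^-5 m·K/W
  R'_calcium silicate = ln(0.0615/0.0260)/(2πk) = 0.8609/(2π·0.0706) = 1.941 m·K/W
  R'_mineral wool = ln(0.0760/0.0615)/(2πk) = 0.2117/(2π·0.0458) = 0.7356 m·K/W
ΣR = 2.263×10^-5 + 1.941 + 0.7356 = 2.677 m·K/W
Q' = ΔT/ΣR = (183 °C − 25 °C)/2.677 = 59.0 W/m

Q' = 59.0 W/m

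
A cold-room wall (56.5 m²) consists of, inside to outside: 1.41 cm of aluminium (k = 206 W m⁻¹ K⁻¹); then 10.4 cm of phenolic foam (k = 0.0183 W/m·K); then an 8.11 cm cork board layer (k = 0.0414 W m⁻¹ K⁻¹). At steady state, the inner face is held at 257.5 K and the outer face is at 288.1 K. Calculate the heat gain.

Series thermal resistances, inner to outer:
  R_aluminium = L/(kA) = 0.0141/(206·56.5) = 1.211×10^-6 K/W
  R_phenolic foam = L/(kA) = 0.104/(0.0183·56.5) = 0.1006 K/W
  R_cork board = L/(kA) = 0.0811/(0.0414·56.5) = 0.03467 K/W
ΣR = 1.211×10^-6 + 0.1006 + 0.03467 = 0.1353 K/W
Q = ΔT/ΣR = (257.5 K − 288.1 K)/0.1353 = -226 W
(Negative Q ⇒ heat flows inward; heat gain = 226 W.)

Q = 226 W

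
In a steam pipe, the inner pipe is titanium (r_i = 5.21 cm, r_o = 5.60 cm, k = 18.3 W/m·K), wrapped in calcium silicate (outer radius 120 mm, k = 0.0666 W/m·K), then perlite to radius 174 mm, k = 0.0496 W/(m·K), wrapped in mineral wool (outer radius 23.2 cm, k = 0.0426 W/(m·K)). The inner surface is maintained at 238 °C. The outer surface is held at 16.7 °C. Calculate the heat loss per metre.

Resistance network (inner→outer):
  R'_titanium = ln(0.0560/0.0521)/(2πk) = 0.07219/(2π·18.3) = 6.278×10^-4 m·K/W
  R'_calcium silicate = ln(0.120/0.0560)/(2πk) = 0.7621/(2π·0.0666) = 1.821 m·K/W
  R'_perlite = ln(0.174/0.120)/(2πk) = 0.3716/(2π·0.0496) = 1.192 m·K/W
  R'_mineral wool = ln(0.232/0.174)/(2πk) = 0.2877/(2π·0.0426) = 1.075 m·K/W
ΣR = 6.278×10^-4 + 1.821 + 1.192 + 1.075 = 4.089 m·K/W
Q' = ΔT/ΣR = (238 °C − 16.7 °C)/4.089 = 54.1 W/m

Q' = 54.1 W/m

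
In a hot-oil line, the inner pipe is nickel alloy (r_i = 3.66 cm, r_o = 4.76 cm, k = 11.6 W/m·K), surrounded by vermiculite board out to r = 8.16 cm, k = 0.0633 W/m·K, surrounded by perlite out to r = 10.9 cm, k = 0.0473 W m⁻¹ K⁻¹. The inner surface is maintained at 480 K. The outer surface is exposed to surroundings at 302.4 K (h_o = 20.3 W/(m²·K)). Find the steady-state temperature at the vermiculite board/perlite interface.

Series thermal resistances, inner to outer:
  R'_nickel alloy = ln(0.0476/0.0366)/(2πk) = 0.2628/(2π·11.6) = 0.003605 m·K/W
  R'_vermiculite board = ln(0.0816/0.0476)/(2πk) = 0.5390/(2π·0.0633) = 1.355 m·K/W
  R'_perlite = ln(0.109/0.0816)/(2πk) = 0.2895/(2π·0.0473) = 0.9742 m·K/W
  R'_conv,out = 1/(2πr h) = 1/(2π·0.109·20.3) = 0.07193 m·K/W
ΣR = 0.003605 + 1.355 + 0.9742 + 0.07193 = 2.405 m·K/W
Q' = ΔT/ΣR = (480 K − 302.4 K)/2.405 = 73.85 W/m
From the inner boundary to the vermiculite board/perlite interface, ΣR_partial = 1.359 m·K/W.
T_interface = T_in − Q'·ΣR_partial = 480 K − (73.85)(1.359) = 380 K

T = 380 K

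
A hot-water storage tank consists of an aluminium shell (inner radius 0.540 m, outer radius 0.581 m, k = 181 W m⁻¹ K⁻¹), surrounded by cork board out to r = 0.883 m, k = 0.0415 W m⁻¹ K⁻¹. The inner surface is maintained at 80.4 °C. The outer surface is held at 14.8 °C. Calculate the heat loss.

Series thermal resistances, inner to outer:
  R_aluminium = (1/0.540 − 1/0.581)/(4πk) = 0.1307/(4π·181) = 5.745×10^-5 K/W
  R_cork board = (1/0.581 − 1/0.883)/(4πk) = 0.5887/(4π·0.0415) = 1.129 K/W
ΣR = 5.745×10^-5 + 1.129 = 1.129 K/W
Q = ΔT/ΣR = (80.4 °C − 14.8 °C)/1.129 = 58.1 W

Q = 58.1 W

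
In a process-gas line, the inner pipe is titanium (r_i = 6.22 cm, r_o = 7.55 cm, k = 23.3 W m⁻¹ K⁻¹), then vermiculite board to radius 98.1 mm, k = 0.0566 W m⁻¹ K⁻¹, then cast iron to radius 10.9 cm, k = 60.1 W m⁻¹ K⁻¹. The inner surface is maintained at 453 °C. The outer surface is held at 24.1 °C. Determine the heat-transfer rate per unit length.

Resistance network (inner→outer):
  R'_titanium = ln(0.0755/0.0622)/(2πk) = 0.1938/(2π·23.3) = 0.001324 m·K/W
  R'_vermiculite board = ln(0.0981/0.0755)/(2πk) = 0.2619/(2π·0.0566) = 0.7363 m·K/W
  R'_cast iron = ln(0.109/0.0981)/(2πk) = 0.1054/(2π·60.1) = 2.790×10^-4 m·K/W
ΣR = 0.001324 + 0.7363 + 2.790×10^-4 = 0.7379 m·K/W
Q' = ΔT/ΣR = (453 °C − 24.1 °C)/0.7379 = 581 W/m

Q' = 581 W/m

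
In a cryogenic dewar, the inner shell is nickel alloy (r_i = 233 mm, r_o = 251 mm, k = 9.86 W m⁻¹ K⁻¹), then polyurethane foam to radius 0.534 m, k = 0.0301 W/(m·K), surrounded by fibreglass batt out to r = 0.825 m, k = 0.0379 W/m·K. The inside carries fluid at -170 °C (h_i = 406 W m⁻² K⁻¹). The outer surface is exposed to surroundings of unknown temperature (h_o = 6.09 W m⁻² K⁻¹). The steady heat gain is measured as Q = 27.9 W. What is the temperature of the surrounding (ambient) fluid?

T_out = 25.1 °C

Sum the resistances:
  R_conv,in = 1/(4πr²h) = 1/(4π·0.233²·406) = 0.003610 K/W
  R_nickel alloy = (1/0.233 − 1/0.251)/(4πk) = 0.3078/(4π·9.86) = 0.002484 K/W
  R_polyurethane foam = (1/0.251 − 1/0.534)/(4πk) = 2.111/(4π·0.0301) = 5.582 K/W
  R_fibreglass batt = (1/0.534 − 1/0.825)/(4πk) = 0.6605/(4π·0.0379) = 1.387 K/W
  R_conv,out = 1/(4πr²h) = 1/(4π·0.825²·6.09) = 0.01920 K/W
ΣR = 6.994 K/W
ΔT = Q·ΣR = 27.9 × 6.994 = 195.1 K
Heat flows inward, so T_out = T_in + ΔT = -170 + 195.1 = 25.1 °C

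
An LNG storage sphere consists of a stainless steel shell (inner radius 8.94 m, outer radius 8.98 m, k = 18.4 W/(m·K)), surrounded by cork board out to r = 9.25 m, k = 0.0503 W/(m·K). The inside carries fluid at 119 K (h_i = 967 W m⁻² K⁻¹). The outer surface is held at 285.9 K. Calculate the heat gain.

Treat each layer as a resistance in series:
  R_conv,in = 1/(4πr²h) = 1/(4π·8.94²·967) = 1.030×10^-6 K/W
  R_stainless steel = (1/8.94 − 1/8.98)/(4πk) = 4.982×10^-4/(4π·18.4) = 2.155×10^-6 K/W
  R_cork board = (1/8.98 − 1/9.25)/(4πk) = 0.003250/(4π·0.0503) = 0.005142 K/W
ΣR = 1.030×10^-6 + 2.155×10^-6 + 0.005142 = 0.005145 K/W
Q = ΔT/ΣR = (119 K − 285.9 K)/0.005145 = -32400 W
(Negative Q ⇒ heat flows inward; heat gain = 32400 W.)

Q = 32.4 kW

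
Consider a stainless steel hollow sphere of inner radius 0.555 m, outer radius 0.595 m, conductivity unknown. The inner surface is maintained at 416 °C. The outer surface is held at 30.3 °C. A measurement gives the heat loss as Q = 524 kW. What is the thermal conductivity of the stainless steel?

ΣR = ΔT/Q = |416 − 30.3|/5.24×10^5 = 7.361×10^-4 K/W
(1/r₁−1/r₂)/(4πk) = 7.361×10^-4 ⇒ k = 0.1211/(4π·7.361×10^-4) = 13.1 W/m·K

k = 13.1 W/m·K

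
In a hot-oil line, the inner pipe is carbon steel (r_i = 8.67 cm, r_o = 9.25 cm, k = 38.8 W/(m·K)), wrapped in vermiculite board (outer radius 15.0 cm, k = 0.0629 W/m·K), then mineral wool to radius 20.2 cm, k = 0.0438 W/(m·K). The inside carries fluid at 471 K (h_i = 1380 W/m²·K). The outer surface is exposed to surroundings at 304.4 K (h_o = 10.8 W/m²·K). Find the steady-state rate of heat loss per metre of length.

Q' = 70.0 W/m

Series thermal resistances, inner to outer:
  R'_conv,in = 1/(2πr h) = 1/(2π·0.0867·1380) = 0.001330 m·K/W
  R'_carbon steel = ln(0.0925/0.0867)/(2πk) = 0.06475/(2π·38.8) = 2.656×10^-4 m·K/W
  R'_vermiculite board = ln(0.150/0.0925)/(2πk) = 0.4834/(2π·0.0629) = 1.223 m·K/W
  R'_mineral wool = ln(0.202/0.150)/(2πk) = 0.2976/(2π·0.0438) = 1.081 m·K/W
  R'_conv,out = 1/(2πr h) = 1/(2π·0.202·10.8) = 0.07295 m·K/W
ΣR = 0.001330 + 2.656×10^-4 + 1.223 + 1.081 + 0.07295 = 2.379 m·K/W
Q' = ΔT/ΣR = (471 K − 304.4 K)/2.379 = 70.0 W/m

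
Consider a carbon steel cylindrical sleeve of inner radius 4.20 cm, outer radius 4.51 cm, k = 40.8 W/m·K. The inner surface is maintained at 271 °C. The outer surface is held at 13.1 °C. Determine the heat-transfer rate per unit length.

Q' = 2πk·ΔT/ln(r₂/r₁) = 2π × 40.8 × 257.9 / ln(0.0451/0.0420) = 9.28×10^5 W/m

Q' = 928 kW/m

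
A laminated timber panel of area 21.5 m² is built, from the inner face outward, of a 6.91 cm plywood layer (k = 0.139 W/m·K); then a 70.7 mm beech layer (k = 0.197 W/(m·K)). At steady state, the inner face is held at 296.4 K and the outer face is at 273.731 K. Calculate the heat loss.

Q = 569 W

Resistance network (inner→outer):
  R_plywood = L/(kA) = 0.0691/(0.139·21.5) = 0.02312 K/W
  R_beech = L/(kA) = 0.0707/(0.197·21.5) = 0.01669 K/W
ΣR = 0.02312 + 0.01669 = 0.03981 K/W
Q = ΔT/ΣR = (296.4 K − 273.731 K)/0.03981 = 569 W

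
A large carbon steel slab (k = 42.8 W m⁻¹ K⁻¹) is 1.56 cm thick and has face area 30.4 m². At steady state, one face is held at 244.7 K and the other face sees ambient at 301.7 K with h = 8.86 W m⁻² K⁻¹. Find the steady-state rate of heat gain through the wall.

Treat each layer as a resistance in series:
  R_carbon steel = L/(kA) = 0.0156/(42.8·30.4) = 1.199×10^-5 K/W
  R_conv,out = 1/(hA) = 1/(8.86·30.4) = 0.003713 K/W
ΣR = 1.199×10^-5 + 0.003713 = 0.003725 K/W
Q = ΔT/ΣR = (244.7 K − 301.7 K)/0.003725 = -15300 W
(Negative Q ⇒ heat flows inward; heat gain = 15300 W.)

Q = 15.3 kW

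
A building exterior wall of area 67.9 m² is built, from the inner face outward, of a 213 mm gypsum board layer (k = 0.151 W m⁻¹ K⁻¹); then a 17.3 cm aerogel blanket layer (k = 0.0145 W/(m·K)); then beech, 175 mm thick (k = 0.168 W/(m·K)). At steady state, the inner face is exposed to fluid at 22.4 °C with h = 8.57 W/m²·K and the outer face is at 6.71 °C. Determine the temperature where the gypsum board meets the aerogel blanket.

Series thermal resistances, inner to outer:
  R_conv,in = 1/(hA) = 1/(8.57·67.9) = 0.001718 K/W
  R_gypsum board = L/(kA) = 0.213/(0.151·67.9) = 0.02077 K/W
  R_aerogel blanket = L/(kA) = 0.173/(0.0145·67.9) = 0.1757 K/W
  R_beech = L/(kA) = 0.175/(0.168·67.9) = 0.01534 K/W
ΣR = 0.001718 + 0.02077 + 0.1757 + 0.01534 = 0.2135 K/W
Q = ΔT/ΣR = (22.4 °C − 6.71 °C)/0.2135 = 73.49 W
From the inner boundary to the gypsum board/aerogel blanket interface, ΣR_partial = 0.02249 K/W.
T_interface = T_in − Q·ΣR_partial = 22.4 °C − (73.49)(0.02249) = 20.7 °C

T = 20.7 °C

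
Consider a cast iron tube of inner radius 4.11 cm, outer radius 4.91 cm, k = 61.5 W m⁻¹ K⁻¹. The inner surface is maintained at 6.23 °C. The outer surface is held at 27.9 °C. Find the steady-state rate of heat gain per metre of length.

Q' = 47.1 kW/m

Q' = 2πk·ΔT/ln(r₂/r₁) = 2π × 61.5 × 21.67 / ln(0.0491/0.0411) = 47100 W/m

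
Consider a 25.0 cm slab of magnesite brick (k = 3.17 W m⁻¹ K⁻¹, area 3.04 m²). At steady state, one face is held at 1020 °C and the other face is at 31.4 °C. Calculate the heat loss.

Q = 38100 W

Q = kA·ΔT/L = 3.17 × 3.04 × |1020 °C − 31.4 °C| / 0.250 = 38100 W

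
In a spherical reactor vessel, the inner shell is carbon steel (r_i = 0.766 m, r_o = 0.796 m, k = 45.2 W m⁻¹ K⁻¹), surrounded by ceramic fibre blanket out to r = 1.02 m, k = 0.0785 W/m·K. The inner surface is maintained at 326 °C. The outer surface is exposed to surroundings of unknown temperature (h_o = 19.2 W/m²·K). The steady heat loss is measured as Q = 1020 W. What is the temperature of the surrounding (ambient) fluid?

T_out = 36.6 °C

Series resistances:
  R_carbon steel = (1/0.766 − 1/0.796)/(4πk) = 0.04920/(4π·45.2) = 8.662×10^-5 K/W
  R_ceramic fibre blanket = (1/0.796 − 1/1.02)/(4πk) = 0.2759/(4π·0.0785) = 0.2797 K/W
  R_conv,out = 1/(4πr²h) = 1/(4π·1.02²·19.2) = 0.003984 K/W
ΣR = 0.2837 K/W
ΔT = Q·ΣR = 1020 × 0.2837 = 289.4 K
Heat flows outward, so T_out = T_in − ΔT = 326 − 289.4 = 36.6 °C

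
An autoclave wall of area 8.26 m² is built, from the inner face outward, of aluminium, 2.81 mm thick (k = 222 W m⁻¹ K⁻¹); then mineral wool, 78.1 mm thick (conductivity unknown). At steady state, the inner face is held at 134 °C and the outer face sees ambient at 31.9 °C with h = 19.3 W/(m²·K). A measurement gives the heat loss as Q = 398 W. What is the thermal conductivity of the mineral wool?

ΣR = ΔT/Q = |134 − 31.9|/398 = 0.2565 K/W
Known resistances:
  R_aluminium = L/(kA) = 0.00281/(222·8.26) = 1.532×10^-6 K/W
  R_conv,out = 1/(hA) = 1/(19.3·8.26) = 0.006273 K/W
R_mineral wool = ΣR − ΣR_known = 0.2565 − 0.006275 = 0.2502 K/W
L/(kA) = 0.2502 ⇒ k = 0.0781/(0.2502·8.26) = 0.0378 W/m·K

k = 0.0378 W/m·K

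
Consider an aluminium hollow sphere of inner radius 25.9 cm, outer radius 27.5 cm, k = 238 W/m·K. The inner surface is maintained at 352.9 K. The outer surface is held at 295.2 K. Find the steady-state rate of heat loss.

Q = 4πk·ΔT/(1/r₁ − 1/r₂) = 4π × 238 × 57.7 / (1/0.259 − 1/0.275) = 7.68×10^5 W

Q = 7.68×10^5 W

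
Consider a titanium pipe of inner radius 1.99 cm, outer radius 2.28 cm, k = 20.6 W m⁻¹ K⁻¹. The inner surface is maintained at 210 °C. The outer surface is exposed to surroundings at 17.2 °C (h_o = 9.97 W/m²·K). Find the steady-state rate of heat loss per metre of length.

Resistance network (inner→outer):
  R'_titanium = ln(0.0228/0.0199)/(2πk) = 0.1360/(2π·20.6) = 0.001051 m·K/W
  R'_conv,out = 1/(2πr h) = 1/(2π·0.0228·9.97) = 0.7001 m·K/W
ΣR = 0.001051 + 0.7001 = 0.7012 m·K/W
Q' = ΔT/ΣR = (210 °C − 17.2 °C)/0.7012 = 275 W/m

Q' = 275 W/m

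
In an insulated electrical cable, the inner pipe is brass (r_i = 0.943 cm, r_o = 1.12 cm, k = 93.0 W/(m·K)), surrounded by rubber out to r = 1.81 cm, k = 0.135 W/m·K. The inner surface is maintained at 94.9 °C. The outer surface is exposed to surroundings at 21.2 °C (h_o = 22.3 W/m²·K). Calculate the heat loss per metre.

Q' = 76.7 W/m

Treat each layer as a resistance in series:
  R'_brass = ln(0.0112/0.00943)/(2πk) = 0.1720/(2π·93.0) = 2.944×10^-4 m·K/W
  R'_rubber = ln(0.0181/0.0112)/(2πk) = 0.4800/(2π·0.135) = 0.5659 m·K/W
  R'_conv,out = 1/(2πr h) = 1/(2π·0.0181·22.3) = 0.3943 m·K/W
ΣR = 2.944×10^-4 + 0.5659 + 0.3943 = 0.9605 m·K/W
Q' = ΔT/ΣR = (94.9 °C − 21.2 °C)/0.9605 = 76.7 W/m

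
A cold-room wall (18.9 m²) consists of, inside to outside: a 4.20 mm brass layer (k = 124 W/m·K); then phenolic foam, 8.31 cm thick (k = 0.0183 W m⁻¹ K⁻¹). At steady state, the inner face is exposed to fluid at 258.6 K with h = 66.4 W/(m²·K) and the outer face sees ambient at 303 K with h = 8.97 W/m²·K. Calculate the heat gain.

Q = 180 W

Resistance network (inner→outer):
  R_conv,in = 1/(hA) = 1/(66.4·18.9) = 7.968×10^-4 K/W
  R_brass = L/(kA) = 0.00420/(124·18.9) = 1.792×10^-6 K/W
  R_phenolic foam = L/(kA) = 0.0831/(0.0183·18.9) = 0.2403 K/W
  R_conv,out = 1/(hA) = 1/(8.97·18.9) = 0.005899 K/W
ΣR = 7.968×10^-4 + 1.792×10^-6 + 0.2403 + 0.005899 = 0.2470 K/W
Q = ΔT/ΣR = (258.6 K − 303 K)/0.2470 = -180 W
(Negative Q ⇒ heat flows inward; heat gain = 180 W.)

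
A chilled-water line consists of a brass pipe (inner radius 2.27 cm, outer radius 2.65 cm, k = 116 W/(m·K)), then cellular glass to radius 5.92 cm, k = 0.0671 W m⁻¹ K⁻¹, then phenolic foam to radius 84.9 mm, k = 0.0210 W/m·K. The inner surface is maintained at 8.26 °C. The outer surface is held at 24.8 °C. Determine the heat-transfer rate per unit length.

Q' = 3.57 W/m

Series thermal resistances, inner to outer:
  R'_brass = ln(0.0265/0.0227)/(2πk) = 0.1548/(2π·116) = 2.124×10^-4 m·K/W
  R'_cellular glass = ln(0.0592/0.0265)/(2πk) = 0.8038/(2π·0.0671) = 1.906 m·K/W
  R'_phenolic foam = ln(0.0849/0.0592)/(2πk) = 0.3606/(2π·0.0210) = 2.733 m·K/W
ΣR = 2.124×10^-4 + 1.906 + 2.733 = 4.639 m·K/W
Q' = ΔT/ΣR = (8.26 °C − 24.8 °C)/4.639 = -3.57 W/m
(Negative Q' ⇒ heat flows inward; heat gain = 3.57 W/m.)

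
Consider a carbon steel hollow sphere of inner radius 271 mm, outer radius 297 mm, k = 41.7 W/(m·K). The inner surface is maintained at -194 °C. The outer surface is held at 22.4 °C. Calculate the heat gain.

Q = 4πk·ΔT/(1/r₁ − 1/r₂) = 4π × 41.7 × 216.4 / (1/0.271 − 1/0.297) = 3.51×10^5 W

Q = 351 kW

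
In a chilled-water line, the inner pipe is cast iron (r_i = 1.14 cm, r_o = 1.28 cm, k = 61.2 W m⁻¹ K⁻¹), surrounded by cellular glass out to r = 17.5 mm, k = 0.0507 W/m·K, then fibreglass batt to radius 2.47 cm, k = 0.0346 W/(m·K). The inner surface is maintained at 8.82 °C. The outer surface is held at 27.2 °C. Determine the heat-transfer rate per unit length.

Treat each layer as a resistance in series:
  R'_cast iron = ln(0.0128/0.0114)/(2πk) = 0.1158/(2π·61.2) = 3.012×10^-4 m·K/W
  R'_cellular glass = ln(0.0175/0.0128)/(2πk) = 0.3128/(2π·0.0507) = 0.9818 m·K/W
  R'_fibreglass batt = ln(0.0247/0.0175)/(2πk) = 0.3446/(2π·0.0346) = 1.585 m·K/W
ΣR = 3.012×10^-4 + 0.9818 + 1.585 = 2.567 m·K/W
Q' = ΔT/ΣR = (8.82 °C − 27.2 °C)/2.567 = -7.16 W/m
(Negative Q' ⇒ heat flows inward; heat gain = 7.16 W/m.)

Q' = 7.16 W/m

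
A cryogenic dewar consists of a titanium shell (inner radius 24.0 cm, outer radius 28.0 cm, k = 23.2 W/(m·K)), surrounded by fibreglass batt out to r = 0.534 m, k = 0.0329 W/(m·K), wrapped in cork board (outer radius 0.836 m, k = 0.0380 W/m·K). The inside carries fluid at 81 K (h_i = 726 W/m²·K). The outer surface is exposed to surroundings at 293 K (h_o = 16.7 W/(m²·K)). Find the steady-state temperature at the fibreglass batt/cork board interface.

T = 238.5 K

Series thermal resistances, inner to outer:
  R_conv,in = 1/(4πr²h) = 1/(4π·0.240²·726) = 0.001903 K/W
  R_titanium = (1/0.240 − 1/0.280)/(4πk) = 0.5952/(4π·23.2) = 0.002042 K/W
  R_fibreglass batt = (1/0.280 − 1/0.534)/(4πk) = 1.699/(4π·0.0329) = 4.109 K/W
  R_cork board = (1/0.534 − 1/0.836)/(4πk) = 0.6765/(4π·0.0380) = 1.417 K/W
  R_conv,out = 1/(4πr²h) = 1/(4π·0.836²·16.7) = 0.006818 K/W
ΣR = 0.001903 + 0.002042 + 4.109 + 1.417 + 0.006818 = 5.537 K/W
Q = ΔT/ΣR = (81 K − 293 K)/5.537 = -38.29 W
From the inner boundary to the fibreglass batt/cork board interface, ΣR_partial = 4.113 K/W.
T_interface = T_in − Q·ΣR_partial = 81 K − (-38.29)(4.113) = 238.5 K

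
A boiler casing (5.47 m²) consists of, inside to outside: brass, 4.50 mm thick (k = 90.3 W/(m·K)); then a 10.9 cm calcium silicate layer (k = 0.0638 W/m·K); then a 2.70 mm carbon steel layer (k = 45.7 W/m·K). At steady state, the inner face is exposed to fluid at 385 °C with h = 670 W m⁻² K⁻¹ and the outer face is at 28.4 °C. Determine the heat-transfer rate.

Treat each layer as a resistance in series:
  R_conv,in = 1/(hA) = 1/(670·5.47) = 2.729×10^-4 K/W
  R_brass = L/(kA) = 0.00450/(90.3·5.47) = 9.110×10^-6 K/W
  R_calcium silicate = L/(kA) = 0.109/(0.0638·5.47) = 0.3123 K/W
  R_carbon steel = L/(kA) = 0.00270/(45.7·5.47) = 1.080×10^-5 K/W
ΣR = 2.729×10^-4 + 9.110×10^-6 + 0.3123 + 1.080×10^-5 = 0.3126 K/W
Q = ΔT/ΣR = (385 °C − 28.4 °C)/0.3126 = 1140 W

Q = 1140 W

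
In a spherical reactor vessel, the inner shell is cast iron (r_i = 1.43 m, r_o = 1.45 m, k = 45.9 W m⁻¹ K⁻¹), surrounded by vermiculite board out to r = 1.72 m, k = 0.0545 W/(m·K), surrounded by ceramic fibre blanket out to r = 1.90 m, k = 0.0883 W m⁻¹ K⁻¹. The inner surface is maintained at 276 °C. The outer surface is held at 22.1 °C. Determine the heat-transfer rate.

Q = 1220 W

Series thermal resistances, inner to outer:
  R_cast iron = (1/1.43 − 1/1.45)/(4πk) = 0.009646/(4π·45.9) = 1.672×10^-5 K/W
  R_vermiculite board = (1/1.45 − 1/1.72)/(4πk) = 0.1083/(4π·0.0545) = 0.1581 K/W
  R_ceramic fibre blanket = (1/1.72 − 1/1.90)/(4πk) = 0.05508/(4π·0.0883) = 0.04964 K/W
ΣR = 1.672×10^-5 + 0.1581 + 0.04964 = 0.2078 K/W
Q = ΔT/ΣR = (276 °C − 22.1 °C)/0.2078 = 1220 W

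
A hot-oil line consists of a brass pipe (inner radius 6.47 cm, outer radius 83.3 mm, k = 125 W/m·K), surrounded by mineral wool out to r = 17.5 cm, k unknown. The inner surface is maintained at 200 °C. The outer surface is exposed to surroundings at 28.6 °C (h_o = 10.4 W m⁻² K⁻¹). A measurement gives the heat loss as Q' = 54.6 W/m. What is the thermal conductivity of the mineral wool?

ΣR = ΔT/Q' = |200 − 28.6|/54.6 = 3.139 m·K/W
Known resistances:
  R'_brass = ln(0.0833/0.0647)/(2πk) = 0.2527/(2π·125) = 3.217×10^-4 m·K/W
  R'_conv,out = 1/(2πr h) = 1/(2π·0.175·10.4) = 0.08745 m·K/W
R_mineral wool = ΣR − ΣR_known = 3.139 − 0.08777 = 3.051 m·K/W
ln(r₂/r₁)/(2πk) = 3.051 ⇒ k = 0.7423/(2π·3.051) = 0.0387 W/m·K

k = 0.0387 W/m·K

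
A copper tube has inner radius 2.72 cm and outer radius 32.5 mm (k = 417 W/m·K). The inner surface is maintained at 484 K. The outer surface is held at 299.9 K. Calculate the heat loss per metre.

Q' = 2710 kW/m

Q' = 2πk·ΔT/ln(r₂/r₁) = 2π × 417 × 184.1 / ln(0.0325/0.0272) = 2.71×10^6 W/m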